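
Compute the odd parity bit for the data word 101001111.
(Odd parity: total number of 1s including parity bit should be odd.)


Number of 1s in data: 6
Parity bit: 1

1


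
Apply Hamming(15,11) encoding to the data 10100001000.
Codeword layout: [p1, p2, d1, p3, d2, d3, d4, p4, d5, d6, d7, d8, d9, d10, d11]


Parity bits: p1=1, p2=0, p3=0, p4=1

101001010001000


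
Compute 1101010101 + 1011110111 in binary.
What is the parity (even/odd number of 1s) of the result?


1101010101 = 853
1011110111 = 759
Sum = 1612 = 11001001100
1s count = 5

odd parity (5 ones in 11001001100)


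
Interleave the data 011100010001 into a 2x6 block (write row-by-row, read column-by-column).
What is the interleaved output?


Matrix:
  011100
  010001
Read columns: 001110100001

001110100001


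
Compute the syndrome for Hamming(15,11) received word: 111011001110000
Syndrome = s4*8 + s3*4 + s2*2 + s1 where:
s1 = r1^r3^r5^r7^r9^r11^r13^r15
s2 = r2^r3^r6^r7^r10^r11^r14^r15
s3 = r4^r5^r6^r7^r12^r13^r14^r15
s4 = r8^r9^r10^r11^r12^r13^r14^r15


s1=1, s2=1, s3=0, s4=1

Syndrome = 11 (error at position 11)


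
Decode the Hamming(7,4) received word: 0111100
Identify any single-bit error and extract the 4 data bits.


Syndrome = 0: no error detected

Data: 1100 (no errors)


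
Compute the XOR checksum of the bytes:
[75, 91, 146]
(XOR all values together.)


XOR chain: 75 ^ 91 ^ 146 = 130

130


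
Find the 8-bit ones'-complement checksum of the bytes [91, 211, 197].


Sum = 499 mod 256 = 243
Complement = 12

12


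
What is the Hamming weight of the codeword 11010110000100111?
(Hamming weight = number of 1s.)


Counting 1s in 11010110000100111

9


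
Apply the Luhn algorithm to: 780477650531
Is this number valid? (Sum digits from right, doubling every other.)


Luhn sum = 49
49 mod 10 = 9

Invalid (Luhn sum mod 10 = 9)


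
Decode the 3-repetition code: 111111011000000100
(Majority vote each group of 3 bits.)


Groups: 111, 111, 011, 000, 000, 100
Majority votes: 111000

111000


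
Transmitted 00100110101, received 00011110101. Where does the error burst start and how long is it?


XOR: 00111000000

Burst at position 2, length 3


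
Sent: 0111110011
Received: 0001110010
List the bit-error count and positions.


XOR: 0110000001

3 error(s) at position(s): 1, 2, 9


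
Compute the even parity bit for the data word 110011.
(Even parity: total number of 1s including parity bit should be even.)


Number of 1s in data: 4
Parity bit: 0

0


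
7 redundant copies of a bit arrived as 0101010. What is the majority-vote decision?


Ones: 3 out of 7
Threshold: 4

0 (3/7 voted 1)


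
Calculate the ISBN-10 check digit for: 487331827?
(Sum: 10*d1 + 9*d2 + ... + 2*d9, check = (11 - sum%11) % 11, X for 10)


Weighted sum: 264
264 mod 11 = 0

Check digit: 0


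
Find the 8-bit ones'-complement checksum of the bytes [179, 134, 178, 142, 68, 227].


Sum = 928 mod 256 = 160
Complement = 95

95


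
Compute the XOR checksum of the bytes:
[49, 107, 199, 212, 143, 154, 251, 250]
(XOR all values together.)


XOR chain: 49 ^ 107 ^ 199 ^ 212 ^ 143 ^ 154 ^ 251 ^ 250 = 93

93


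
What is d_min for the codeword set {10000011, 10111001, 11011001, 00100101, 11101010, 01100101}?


Comparing all pairs, minimum distance: 1
Can detect 0 errors, correct 0 errors

1


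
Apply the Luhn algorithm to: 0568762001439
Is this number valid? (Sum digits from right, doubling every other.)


Luhn sum = 47
47 mod 10 = 7

Invalid (Luhn sum mod 10 = 7)


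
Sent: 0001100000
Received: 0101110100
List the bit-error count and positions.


XOR: 0100010100

3 error(s) at position(s): 1, 5, 7


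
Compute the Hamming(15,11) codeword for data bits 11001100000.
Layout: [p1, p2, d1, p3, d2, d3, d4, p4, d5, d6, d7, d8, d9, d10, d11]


Parity bits: p1=1, p2=0, p3=1, p4=0

101110001100000


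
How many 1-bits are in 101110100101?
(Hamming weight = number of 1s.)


Counting 1s in 101110100101

7


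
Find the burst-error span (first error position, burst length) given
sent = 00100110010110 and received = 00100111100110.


XOR: 00000001110000

Burst at position 7, length 3


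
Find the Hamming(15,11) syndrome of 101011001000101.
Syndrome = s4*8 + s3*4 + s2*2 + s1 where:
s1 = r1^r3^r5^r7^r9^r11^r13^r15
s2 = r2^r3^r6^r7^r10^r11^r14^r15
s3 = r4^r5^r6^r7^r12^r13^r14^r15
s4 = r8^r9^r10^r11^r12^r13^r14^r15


s1=0, s2=1, s3=0, s4=1

Syndrome = 10 (error at position 10)


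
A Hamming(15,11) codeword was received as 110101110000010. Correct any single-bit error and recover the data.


Syndrome = 0: no error detected

Data: 00110000010 (no errors)


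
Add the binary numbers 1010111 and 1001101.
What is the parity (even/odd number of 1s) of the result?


1010111 = 87
1001101 = 77
Sum = 164 = 10100100
1s count = 3

odd parity (3 ones in 10100100)


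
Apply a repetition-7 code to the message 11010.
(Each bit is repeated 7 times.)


Each bit -> 7 copies

11111111111111000000011111110000000


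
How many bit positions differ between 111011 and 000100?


XOR: 111111
Count of 1s: 6

6


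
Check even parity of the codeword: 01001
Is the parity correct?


Number of 1s: 2

Yes, parity is correct (2 ones)


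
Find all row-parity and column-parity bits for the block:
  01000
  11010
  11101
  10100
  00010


Row parities: 11001
Column parities: 11001

Row P: 11001, Col P: 11001, Corner: 1


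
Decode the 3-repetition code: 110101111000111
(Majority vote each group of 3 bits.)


Groups: 110, 101, 111, 000, 111
Majority votes: 11101

11101


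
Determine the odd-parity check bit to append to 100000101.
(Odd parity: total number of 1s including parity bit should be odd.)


Number of 1s in data: 3
Parity bit: 0

0


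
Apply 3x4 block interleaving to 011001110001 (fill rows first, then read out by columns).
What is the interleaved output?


Matrix:
  0110
  0111
  0001
Read columns: 000110110011

000110110011


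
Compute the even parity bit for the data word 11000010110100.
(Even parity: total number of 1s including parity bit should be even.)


Number of 1s in data: 6
Parity bit: 0

0


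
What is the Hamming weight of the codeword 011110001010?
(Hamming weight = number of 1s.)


Counting 1s in 011110001010

6


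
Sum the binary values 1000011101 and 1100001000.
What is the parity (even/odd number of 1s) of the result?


1000011101 = 541
1100001000 = 776
Sum = 1317 = 10100100101
1s count = 5

odd parity (5 ones in 10100100101)


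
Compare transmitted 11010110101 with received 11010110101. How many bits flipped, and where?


XOR: 00000000000

0 errors (received matches sent)


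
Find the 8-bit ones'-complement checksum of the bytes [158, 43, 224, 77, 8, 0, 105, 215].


Sum = 830 mod 256 = 62
Complement = 193

193


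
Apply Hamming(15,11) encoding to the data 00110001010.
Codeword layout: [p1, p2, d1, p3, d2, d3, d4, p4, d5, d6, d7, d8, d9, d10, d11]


Parity bits: p1=1, p2=1, p3=0, p4=0

110001100001010


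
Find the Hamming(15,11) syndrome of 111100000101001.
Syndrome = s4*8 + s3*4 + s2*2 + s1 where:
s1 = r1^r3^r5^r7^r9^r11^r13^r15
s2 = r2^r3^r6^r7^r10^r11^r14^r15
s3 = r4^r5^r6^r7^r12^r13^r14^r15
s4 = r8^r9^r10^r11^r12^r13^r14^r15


s1=1, s2=0, s3=1, s4=1

Syndrome = 13 (error at position 13)


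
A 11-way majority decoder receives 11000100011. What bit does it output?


Ones: 5 out of 11
Threshold: 6

0 (5/11 voted 1)


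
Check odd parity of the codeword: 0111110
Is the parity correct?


Number of 1s: 5

Yes, parity is correct (5 ones)


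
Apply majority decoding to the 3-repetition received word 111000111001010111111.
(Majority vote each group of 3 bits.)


Groups: 111, 000, 111, 001, 010, 111, 111
Majority votes: 1010011

1010011


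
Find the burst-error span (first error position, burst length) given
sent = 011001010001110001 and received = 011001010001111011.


XOR: 000000000000001010

Burst at position 14, length 3


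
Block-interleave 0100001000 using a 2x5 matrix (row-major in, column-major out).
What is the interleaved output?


Matrix:
  01000
  01000
Read columns: 0011000000

0011000000


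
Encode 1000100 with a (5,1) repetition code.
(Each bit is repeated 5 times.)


Each bit -> 5 copies

11111000000000000000111110000000000


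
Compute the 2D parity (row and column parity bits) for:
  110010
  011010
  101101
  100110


Row parities: 1101
Column parities: 100011

Row P: 1101, Col P: 100011, Corner: 1


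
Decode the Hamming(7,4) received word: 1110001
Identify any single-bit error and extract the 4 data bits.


Syndrome = 7: error at position 7

Data: 1000 (corrected bit 7)


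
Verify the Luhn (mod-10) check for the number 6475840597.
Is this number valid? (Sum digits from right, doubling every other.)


Luhn sum = 49
49 mod 10 = 9

Invalid (Luhn sum mod 10 = 9)


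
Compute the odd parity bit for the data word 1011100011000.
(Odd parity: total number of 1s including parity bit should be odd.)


Number of 1s in data: 6
Parity bit: 1

1


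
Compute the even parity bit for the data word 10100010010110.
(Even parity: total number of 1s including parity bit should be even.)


Number of 1s in data: 6
Parity bit: 0

0


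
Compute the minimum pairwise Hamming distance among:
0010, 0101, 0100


Comparing all pairs, minimum distance: 1
Can detect 0 errors, correct 0 errors

1


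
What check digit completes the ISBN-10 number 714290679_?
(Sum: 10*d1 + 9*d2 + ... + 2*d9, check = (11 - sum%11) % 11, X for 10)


Weighted sum: 242
242 mod 11 = 0

Check digit: 0


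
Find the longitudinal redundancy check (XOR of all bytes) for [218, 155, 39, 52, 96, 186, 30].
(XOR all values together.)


XOR chain: 218 ^ 155 ^ 39 ^ 52 ^ 96 ^ 186 ^ 30 = 150

150


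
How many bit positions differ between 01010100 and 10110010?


XOR: 11100110
Count of 1s: 5

5


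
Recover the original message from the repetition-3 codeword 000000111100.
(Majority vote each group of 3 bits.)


Groups: 000, 000, 111, 100
Majority votes: 0010

0010


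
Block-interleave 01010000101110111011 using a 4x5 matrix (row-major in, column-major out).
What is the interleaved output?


Matrix:
  01010
  00010
  11101
  11011
Read columns: 00111011001011010011

00111011001011010011


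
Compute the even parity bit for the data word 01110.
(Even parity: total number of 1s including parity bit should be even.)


Number of 1s in data: 3
Parity bit: 1

1


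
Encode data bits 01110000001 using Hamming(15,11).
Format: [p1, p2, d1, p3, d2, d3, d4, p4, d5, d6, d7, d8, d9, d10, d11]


Parity bits: p1=1, p2=1, p3=0, p4=1

110011110000001


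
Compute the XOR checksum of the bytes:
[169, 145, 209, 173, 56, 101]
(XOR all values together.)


XOR chain: 169 ^ 145 ^ 209 ^ 173 ^ 56 ^ 101 = 25

25


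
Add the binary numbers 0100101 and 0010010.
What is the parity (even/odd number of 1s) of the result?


0100101 = 37
0010010 = 18
Sum = 55 = 110111
1s count = 5

odd parity (5 ones in 110111)


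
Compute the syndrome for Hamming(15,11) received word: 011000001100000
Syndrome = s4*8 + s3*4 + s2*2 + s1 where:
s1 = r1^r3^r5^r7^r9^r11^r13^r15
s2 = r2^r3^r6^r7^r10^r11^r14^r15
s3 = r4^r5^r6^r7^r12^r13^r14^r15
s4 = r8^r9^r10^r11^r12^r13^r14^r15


s1=0, s2=1, s3=0, s4=0

Syndrome = 2 (error at position 2)


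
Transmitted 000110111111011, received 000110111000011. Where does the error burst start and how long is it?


XOR: 000000000111000

Burst at position 9, length 3


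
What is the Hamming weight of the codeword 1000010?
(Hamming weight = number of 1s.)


Counting 1s in 1000010

2


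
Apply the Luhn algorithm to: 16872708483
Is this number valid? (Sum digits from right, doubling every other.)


Luhn sum = 45
45 mod 10 = 5

Invalid (Luhn sum mod 10 = 5)


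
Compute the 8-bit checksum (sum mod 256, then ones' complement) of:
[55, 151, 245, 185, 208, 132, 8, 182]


Sum = 1166 mod 256 = 142
Complement = 113

113


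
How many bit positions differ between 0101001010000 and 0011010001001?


XOR: 0110011011001
Count of 1s: 7

7


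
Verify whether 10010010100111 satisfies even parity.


Number of 1s: 7

No, parity error (7 ones)


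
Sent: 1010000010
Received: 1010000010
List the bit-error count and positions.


XOR: 0000000000

0 errors (received matches sent)


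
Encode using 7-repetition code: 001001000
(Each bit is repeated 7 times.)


Each bit -> 7 copies

000000000000001111111000000000000001111111000000000000000000000


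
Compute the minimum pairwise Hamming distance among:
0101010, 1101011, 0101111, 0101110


Comparing all pairs, minimum distance: 1
Can detect 0 errors, correct 0 errors

1


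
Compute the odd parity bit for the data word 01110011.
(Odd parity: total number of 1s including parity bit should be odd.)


Number of 1s in data: 5
Parity bit: 0

0


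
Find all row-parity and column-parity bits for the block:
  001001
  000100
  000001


Row parities: 011
Column parities: 001100

Row P: 011, Col P: 001100, Corner: 0


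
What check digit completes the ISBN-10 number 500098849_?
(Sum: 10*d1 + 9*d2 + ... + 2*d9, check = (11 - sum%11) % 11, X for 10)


Weighted sum: 206
206 mod 11 = 8

Check digit: 3


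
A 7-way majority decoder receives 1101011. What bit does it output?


Ones: 5 out of 7
Threshold: 4

1 (5/7 voted 1)


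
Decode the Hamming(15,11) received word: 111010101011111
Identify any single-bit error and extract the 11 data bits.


Syndrome = 0: no error detected

Data: 11011011111 (no errors)


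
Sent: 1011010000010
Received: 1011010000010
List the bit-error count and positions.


XOR: 0000000000000

0 errors (received matches sent)


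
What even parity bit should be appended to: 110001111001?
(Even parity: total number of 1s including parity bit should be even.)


Number of 1s in data: 7
Parity bit: 1

1


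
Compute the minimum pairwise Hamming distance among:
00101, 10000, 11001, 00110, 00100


Comparing all pairs, minimum distance: 1
Can detect 0 errors, correct 0 errors

1


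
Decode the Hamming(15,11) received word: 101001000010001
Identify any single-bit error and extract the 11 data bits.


Syndrome = 0: no error detected

Data: 10100010001 (no errors)


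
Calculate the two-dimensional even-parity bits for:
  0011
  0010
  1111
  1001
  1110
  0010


Row parities: 010011
Column parities: 1011

Row P: 010011, Col P: 1011, Corner: 1


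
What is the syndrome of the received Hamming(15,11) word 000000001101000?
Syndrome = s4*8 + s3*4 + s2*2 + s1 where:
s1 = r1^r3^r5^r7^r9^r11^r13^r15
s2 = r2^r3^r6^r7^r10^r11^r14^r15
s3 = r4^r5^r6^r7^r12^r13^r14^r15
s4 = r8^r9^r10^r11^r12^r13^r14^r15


s1=1, s2=1, s3=1, s4=1

Syndrome = 15 (error at position 15)


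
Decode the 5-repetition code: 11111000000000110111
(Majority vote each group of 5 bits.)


Groups: 11111, 00000, 00001, 10111
Majority votes: 1001

1001


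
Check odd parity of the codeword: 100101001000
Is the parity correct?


Number of 1s: 4

No, parity error (4 ones)


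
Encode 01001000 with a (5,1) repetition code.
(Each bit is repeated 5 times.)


Each bit -> 5 copies

0000011111000000000011111000000000000000


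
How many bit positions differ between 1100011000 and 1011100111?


XOR: 0111111111
Count of 1s: 9

9


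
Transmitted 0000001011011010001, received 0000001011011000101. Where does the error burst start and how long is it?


XOR: 0000000000000010100

Burst at position 14, length 3


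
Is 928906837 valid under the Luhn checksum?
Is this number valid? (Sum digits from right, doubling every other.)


Luhn sum = 54
54 mod 10 = 4

Invalid (Luhn sum mod 10 = 4)


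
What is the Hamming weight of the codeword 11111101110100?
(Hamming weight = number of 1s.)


Counting 1s in 11111101110100

10


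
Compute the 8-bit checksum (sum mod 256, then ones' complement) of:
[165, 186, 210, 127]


Sum = 688 mod 256 = 176
Complement = 79

79


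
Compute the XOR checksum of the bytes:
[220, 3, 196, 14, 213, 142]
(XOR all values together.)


XOR chain: 220 ^ 3 ^ 196 ^ 14 ^ 213 ^ 142 = 78

78


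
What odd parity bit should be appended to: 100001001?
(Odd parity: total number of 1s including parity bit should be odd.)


Number of 1s in data: 3
Parity bit: 0

0


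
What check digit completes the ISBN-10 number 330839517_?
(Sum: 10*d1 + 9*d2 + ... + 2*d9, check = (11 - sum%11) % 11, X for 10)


Weighted sum: 213
213 mod 11 = 4

Check digit: 7


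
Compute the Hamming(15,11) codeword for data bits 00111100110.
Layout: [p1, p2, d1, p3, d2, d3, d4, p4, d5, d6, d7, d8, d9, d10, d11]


Parity bits: p1=1, p2=0, p3=0, p4=0

100001101100110


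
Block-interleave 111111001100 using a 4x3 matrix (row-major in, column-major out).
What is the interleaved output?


Matrix:
  111
  111
  001
  100
Read columns: 110111001110

110111001110


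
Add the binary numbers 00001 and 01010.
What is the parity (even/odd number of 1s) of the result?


00001 = 1
01010 = 10
Sum = 11 = 1011
1s count = 3

odd parity (3 ones in 1011)


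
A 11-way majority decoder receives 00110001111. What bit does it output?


Ones: 6 out of 11
Threshold: 6

1 (6/11 voted 1)


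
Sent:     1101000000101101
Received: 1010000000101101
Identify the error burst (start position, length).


XOR: 0111000000000000

Burst at position 1, length 3


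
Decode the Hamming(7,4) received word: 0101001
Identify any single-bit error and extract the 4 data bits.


Syndrome = 1: error at position 1

Data: 0001 (corrected bit 1)


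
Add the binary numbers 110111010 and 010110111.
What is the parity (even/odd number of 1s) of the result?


110111010 = 442
010110111 = 183
Sum = 625 = 1001110001
1s count = 5

odd parity (5 ones in 1001110001)


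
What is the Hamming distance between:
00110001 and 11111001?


XOR: 11001000
Count of 1s: 3

3


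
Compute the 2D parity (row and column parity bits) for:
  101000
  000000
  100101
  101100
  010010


Row parities: 00110
Column parities: 110011

Row P: 00110, Col P: 110011, Corner: 0


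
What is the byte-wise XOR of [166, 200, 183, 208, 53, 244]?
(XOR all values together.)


XOR chain: 166 ^ 200 ^ 183 ^ 208 ^ 53 ^ 244 = 200

200


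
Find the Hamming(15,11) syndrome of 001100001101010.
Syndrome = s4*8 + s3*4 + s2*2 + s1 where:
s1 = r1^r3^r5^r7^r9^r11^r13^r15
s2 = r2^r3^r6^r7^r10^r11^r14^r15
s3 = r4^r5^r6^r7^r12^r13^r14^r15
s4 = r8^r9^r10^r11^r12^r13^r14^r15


s1=0, s2=1, s3=1, s4=0

Syndrome = 6 (error at position 6)


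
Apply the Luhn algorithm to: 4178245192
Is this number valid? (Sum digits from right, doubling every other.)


Luhn sum = 43
43 mod 10 = 3

Invalid (Luhn sum mod 10 = 3)


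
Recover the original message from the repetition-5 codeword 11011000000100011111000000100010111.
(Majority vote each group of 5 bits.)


Groups: 11011, 00000, 01000, 11111, 00000, 01000, 10111
Majority votes: 1001001

1001001


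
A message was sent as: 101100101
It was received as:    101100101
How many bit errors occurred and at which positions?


XOR: 000000000

0 errors (received matches sent)


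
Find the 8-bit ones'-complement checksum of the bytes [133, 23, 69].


Sum = 225 mod 256 = 225
Complement = 30

30


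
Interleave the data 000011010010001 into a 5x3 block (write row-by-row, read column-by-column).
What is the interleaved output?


Matrix:
  000
  011
  010
  010
  001
Read columns: 000000111001001

000000111001001


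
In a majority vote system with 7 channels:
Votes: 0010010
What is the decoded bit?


Ones: 2 out of 7
Threshold: 4

0 (2/7 voted 1)


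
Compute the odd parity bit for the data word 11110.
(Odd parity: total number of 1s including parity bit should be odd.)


Number of 1s in data: 4
Parity bit: 1

1


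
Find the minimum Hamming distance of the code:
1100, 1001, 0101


Comparing all pairs, minimum distance: 2
Can detect 1 errors, correct 0 errors

2


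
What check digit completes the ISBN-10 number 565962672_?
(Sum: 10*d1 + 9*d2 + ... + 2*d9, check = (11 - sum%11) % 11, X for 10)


Weighted sum: 302
302 mod 11 = 5

Check digit: 6


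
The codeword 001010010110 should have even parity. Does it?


Number of 1s: 5

No, parity error (5 ones)


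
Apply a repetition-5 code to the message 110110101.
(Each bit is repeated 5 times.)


Each bit -> 5 copies

111111111100000111111111100000111110000011111


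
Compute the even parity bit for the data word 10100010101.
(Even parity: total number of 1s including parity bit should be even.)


Number of 1s in data: 5
Parity bit: 1

1


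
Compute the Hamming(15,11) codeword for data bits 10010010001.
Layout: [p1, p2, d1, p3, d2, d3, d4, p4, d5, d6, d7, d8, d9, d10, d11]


Parity bits: p1=0, p2=0, p3=0, p4=0

001000100010001


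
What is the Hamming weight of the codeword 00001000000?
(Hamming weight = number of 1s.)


Counting 1s in 00001000000

1


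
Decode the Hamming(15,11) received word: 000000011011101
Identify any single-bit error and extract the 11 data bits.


Syndrome = 4: error at position 4

Data: 00001011101 (corrected bit 4)


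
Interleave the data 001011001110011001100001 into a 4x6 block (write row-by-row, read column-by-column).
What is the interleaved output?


Matrix:
  001011
  001110
  011001
  100001
Read columns: 000100101110010011001011

000100101110010011001011


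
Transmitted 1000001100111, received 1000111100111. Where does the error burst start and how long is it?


XOR: 0000110000000

Burst at position 4, length 2


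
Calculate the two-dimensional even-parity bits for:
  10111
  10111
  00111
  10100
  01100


Row parities: 00100
Column parities: 11111

Row P: 00100, Col P: 11111, Corner: 1


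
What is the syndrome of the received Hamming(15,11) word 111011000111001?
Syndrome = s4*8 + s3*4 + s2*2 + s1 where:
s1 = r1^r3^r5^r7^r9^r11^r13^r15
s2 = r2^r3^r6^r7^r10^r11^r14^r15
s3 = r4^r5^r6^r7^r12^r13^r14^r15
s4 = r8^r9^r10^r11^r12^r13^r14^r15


s1=1, s2=0, s3=0, s4=0

Syndrome = 1 (error at position 1)


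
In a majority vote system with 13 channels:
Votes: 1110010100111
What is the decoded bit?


Ones: 8 out of 13
Threshold: 7

1 (8/13 voted 1)


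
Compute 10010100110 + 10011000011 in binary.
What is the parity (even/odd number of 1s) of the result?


10010100110 = 1190
10011000011 = 1219
Sum = 2409 = 100101101001
1s count = 6

even parity (6 ones in 100101101001)


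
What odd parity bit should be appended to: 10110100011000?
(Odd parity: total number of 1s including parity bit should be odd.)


Number of 1s in data: 6
Parity bit: 1

1


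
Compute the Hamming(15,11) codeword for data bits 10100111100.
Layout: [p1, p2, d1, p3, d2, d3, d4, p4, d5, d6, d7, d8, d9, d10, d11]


Parity bits: p1=1, p2=0, p3=1, p4=0

101101000111100


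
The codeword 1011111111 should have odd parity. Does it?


Number of 1s: 9

Yes, parity is correct (9 ones)


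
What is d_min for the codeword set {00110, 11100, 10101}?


Comparing all pairs, minimum distance: 2
Can detect 1 errors, correct 0 errors

2


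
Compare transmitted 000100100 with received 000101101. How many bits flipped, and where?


XOR: 000001001

2 error(s) at position(s): 5, 8


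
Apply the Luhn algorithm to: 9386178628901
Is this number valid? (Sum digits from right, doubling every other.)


Luhn sum = 62
62 mod 10 = 2

Invalid (Luhn sum mod 10 = 2)


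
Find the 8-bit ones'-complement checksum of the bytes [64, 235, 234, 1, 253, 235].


Sum = 1022 mod 256 = 254
Complement = 1

1


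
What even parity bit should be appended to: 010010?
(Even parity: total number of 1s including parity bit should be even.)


Number of 1s in data: 2
Parity bit: 0

0


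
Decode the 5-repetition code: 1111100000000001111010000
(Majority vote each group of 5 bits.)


Groups: 11111, 00000, 00000, 11110, 10000
Majority votes: 10010

10010


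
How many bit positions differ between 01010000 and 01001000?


XOR: 00011000
Count of 1s: 2

2


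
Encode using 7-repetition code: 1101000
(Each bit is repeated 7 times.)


Each bit -> 7 copies

1111111111111100000001111111000000000000000000000


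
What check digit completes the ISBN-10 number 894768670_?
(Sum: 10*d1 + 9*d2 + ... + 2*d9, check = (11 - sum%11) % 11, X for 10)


Weighted sum: 363
363 mod 11 = 0

Check digit: 0


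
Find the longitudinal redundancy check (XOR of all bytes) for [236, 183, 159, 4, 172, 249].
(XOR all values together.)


XOR chain: 236 ^ 183 ^ 159 ^ 4 ^ 172 ^ 249 = 149

149


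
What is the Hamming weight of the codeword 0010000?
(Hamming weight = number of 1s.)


Counting 1s in 0010000

1


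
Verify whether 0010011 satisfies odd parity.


Number of 1s: 3

Yes, parity is correct (3 ones)


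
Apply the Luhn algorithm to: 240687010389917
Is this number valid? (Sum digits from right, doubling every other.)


Luhn sum = 69
69 mod 10 = 9

Invalid (Luhn sum mod 10 = 9)


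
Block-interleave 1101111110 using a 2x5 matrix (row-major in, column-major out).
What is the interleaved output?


Matrix:
  11011
  11110
Read columns: 1111011110

1111011110


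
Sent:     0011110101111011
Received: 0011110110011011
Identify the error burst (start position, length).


XOR: 0000000011100000

Burst at position 8, length 3


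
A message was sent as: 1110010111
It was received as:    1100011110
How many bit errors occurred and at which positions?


XOR: 0010001001

3 error(s) at position(s): 2, 6, 9


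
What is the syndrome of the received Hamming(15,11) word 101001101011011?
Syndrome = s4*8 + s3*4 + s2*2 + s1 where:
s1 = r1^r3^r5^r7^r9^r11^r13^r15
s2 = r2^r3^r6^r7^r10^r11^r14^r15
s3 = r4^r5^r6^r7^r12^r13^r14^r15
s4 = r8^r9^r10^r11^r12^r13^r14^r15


s1=0, s2=0, s3=1, s4=1

Syndrome = 12 (error at position 12)


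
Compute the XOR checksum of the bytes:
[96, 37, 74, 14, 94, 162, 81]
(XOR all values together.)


XOR chain: 96 ^ 37 ^ 74 ^ 14 ^ 94 ^ 162 ^ 81 = 172

172


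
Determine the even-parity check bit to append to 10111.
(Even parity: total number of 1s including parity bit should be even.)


Number of 1s in data: 4
Parity bit: 0

0


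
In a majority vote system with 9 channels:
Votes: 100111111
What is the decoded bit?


Ones: 7 out of 9
Threshold: 5

1 (7/9 voted 1)


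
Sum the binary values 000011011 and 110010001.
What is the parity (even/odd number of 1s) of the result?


000011011 = 27
110010001 = 401
Sum = 428 = 110101100
1s count = 5

odd parity (5 ones in 110101100)


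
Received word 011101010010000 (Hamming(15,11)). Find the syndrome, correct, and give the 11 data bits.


Syndrome = 0: no error detected

Data: 10100010000 (no errors)


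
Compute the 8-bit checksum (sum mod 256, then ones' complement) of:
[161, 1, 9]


Sum = 171 mod 256 = 171
Complement = 84

84


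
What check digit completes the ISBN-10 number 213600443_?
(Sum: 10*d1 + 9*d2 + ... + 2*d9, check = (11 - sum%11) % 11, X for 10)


Weighted sum: 129
129 mod 11 = 8

Check digit: 3


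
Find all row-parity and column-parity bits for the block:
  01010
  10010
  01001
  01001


Row parities: 0000
Column parities: 11000

Row P: 0000, Col P: 11000, Corner: 0


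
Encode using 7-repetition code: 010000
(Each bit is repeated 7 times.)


Each bit -> 7 copies

000000011111110000000000000000000000000000


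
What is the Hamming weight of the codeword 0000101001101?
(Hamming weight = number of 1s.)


Counting 1s in 0000101001101

5


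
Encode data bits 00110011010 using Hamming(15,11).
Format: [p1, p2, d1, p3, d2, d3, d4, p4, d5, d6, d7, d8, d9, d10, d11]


Parity bits: p1=0, p2=0, p3=0, p4=1

000001110011010


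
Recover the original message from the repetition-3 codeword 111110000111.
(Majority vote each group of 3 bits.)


Groups: 111, 110, 000, 111
Majority votes: 1101

1101


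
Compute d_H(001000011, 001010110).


XOR: 000010101
Count of 1s: 3

3


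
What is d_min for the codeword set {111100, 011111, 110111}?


Comparing all pairs, minimum distance: 2
Can detect 1 errors, correct 0 errors

2


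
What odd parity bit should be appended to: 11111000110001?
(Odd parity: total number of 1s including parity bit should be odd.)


Number of 1s in data: 8
Parity bit: 1

1


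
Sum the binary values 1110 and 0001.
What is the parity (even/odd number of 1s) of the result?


1110 = 14
0001 = 1
Sum = 15 = 1111
1s count = 4

even parity (4 ones in 1111)


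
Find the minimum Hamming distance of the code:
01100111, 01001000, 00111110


Comparing all pairs, minimum distance: 4
Can detect 3 errors, correct 1 errors

4


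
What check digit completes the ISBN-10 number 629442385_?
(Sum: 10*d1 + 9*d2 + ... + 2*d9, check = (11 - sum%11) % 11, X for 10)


Weighted sum: 258
258 mod 11 = 5

Check digit: 6


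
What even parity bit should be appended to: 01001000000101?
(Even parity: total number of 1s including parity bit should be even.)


Number of 1s in data: 4
Parity bit: 0

0


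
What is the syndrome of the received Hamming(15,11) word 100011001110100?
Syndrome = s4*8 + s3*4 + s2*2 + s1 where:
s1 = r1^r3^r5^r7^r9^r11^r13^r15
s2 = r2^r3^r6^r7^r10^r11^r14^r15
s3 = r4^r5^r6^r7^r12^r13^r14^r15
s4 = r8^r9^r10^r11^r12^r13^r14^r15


s1=1, s2=1, s3=1, s4=0

Syndrome = 7 (error at position 7)


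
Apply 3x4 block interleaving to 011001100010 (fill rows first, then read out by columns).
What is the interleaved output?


Matrix:
  0110
  0110
  0010
Read columns: 000110111000

000110111000


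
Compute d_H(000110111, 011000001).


XOR: 011110110
Count of 1s: 6

6


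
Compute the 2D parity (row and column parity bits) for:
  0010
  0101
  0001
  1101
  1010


Row parities: 10110
Column parities: 0001

Row P: 10110, Col P: 0001, Corner: 1


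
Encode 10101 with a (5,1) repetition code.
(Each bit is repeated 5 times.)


Each bit -> 5 copies

1111100000111110000011111


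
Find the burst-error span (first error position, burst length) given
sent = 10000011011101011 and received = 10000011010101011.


XOR: 00000000001000000

Burst at position 10, length 1


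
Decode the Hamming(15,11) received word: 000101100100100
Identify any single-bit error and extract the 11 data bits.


Syndrome = 2: error at position 2

Data: 00110100100 (corrected bit 2)


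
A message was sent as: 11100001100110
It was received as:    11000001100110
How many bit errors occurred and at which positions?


XOR: 00100000000000

1 error(s) at position(s): 2


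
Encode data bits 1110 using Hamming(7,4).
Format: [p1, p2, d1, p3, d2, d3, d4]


Parity bits: p1=0, p2=0, p3=0

0010110


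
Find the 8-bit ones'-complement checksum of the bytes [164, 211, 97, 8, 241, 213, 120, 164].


Sum = 1218 mod 256 = 194
Complement = 61

61


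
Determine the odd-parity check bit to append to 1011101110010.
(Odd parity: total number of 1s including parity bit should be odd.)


Number of 1s in data: 8
Parity bit: 1

1


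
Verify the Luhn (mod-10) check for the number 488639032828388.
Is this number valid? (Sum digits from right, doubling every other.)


Luhn sum = 76
76 mod 10 = 6

Invalid (Luhn sum mod 10 = 6)


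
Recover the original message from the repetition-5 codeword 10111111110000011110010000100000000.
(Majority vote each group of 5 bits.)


Groups: 10111, 11111, 00000, 11110, 01000, 01000, 00000
Majority votes: 1101000

1101000


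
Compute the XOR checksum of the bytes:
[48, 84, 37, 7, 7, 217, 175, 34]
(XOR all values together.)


XOR chain: 48 ^ 84 ^ 37 ^ 7 ^ 7 ^ 217 ^ 175 ^ 34 = 21

21


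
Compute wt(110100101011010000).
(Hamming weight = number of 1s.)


Counting 1s in 110100101011010000

8


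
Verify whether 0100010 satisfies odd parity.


Number of 1s: 2

No, parity error (2 ones)


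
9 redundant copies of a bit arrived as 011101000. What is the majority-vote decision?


Ones: 4 out of 9
Threshold: 5

0 (4/9 voted 1)


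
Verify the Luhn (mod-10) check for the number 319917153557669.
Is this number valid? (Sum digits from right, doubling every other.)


Luhn sum = 63
63 mod 10 = 3

Invalid (Luhn sum mod 10 = 3)


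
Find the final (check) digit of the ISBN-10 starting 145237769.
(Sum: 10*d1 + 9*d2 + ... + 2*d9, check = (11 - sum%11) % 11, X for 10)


Weighted sum: 217
217 mod 11 = 8

Check digit: 3


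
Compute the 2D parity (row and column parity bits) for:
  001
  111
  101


Row parities: 110
Column parities: 011

Row P: 110, Col P: 011, Corner: 0


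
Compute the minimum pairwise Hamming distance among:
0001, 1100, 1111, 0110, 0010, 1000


Comparing all pairs, minimum distance: 1
Can detect 0 errors, correct 0 errors

1


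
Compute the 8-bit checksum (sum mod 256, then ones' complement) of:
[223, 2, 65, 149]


Sum = 439 mod 256 = 183
Complement = 72

72


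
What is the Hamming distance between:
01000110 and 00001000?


XOR: 01001110
Count of 1s: 4

4


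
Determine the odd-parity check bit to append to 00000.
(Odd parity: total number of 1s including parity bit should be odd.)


Number of 1s in data: 0
Parity bit: 1

1


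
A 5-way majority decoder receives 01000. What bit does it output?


Ones: 1 out of 5
Threshold: 3

0 (1/5 voted 1)


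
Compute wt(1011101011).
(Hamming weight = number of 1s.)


Counting 1s in 1011101011

7


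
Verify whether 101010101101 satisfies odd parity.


Number of 1s: 7

Yes, parity is correct (7 ones)


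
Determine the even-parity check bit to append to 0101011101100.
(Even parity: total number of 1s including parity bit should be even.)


Number of 1s in data: 7
Parity bit: 1

1


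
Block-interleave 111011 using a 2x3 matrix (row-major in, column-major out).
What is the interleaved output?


Matrix:
  111
  011
Read columns: 101111

101111


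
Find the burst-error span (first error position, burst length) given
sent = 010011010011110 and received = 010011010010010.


XOR: 000000000001100

Burst at position 11, length 2


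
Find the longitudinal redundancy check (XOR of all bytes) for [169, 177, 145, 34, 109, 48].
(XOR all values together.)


XOR chain: 169 ^ 177 ^ 145 ^ 34 ^ 109 ^ 48 = 246

246


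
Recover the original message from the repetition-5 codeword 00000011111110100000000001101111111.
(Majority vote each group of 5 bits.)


Groups: 00000, 01111, 11101, 00000, 00000, 11011, 11111
Majority votes: 0110011

0110011


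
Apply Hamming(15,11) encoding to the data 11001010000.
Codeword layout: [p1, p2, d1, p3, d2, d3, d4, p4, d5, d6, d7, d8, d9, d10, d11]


Parity bits: p1=0, p2=0, p3=1, p4=0

001110001010000


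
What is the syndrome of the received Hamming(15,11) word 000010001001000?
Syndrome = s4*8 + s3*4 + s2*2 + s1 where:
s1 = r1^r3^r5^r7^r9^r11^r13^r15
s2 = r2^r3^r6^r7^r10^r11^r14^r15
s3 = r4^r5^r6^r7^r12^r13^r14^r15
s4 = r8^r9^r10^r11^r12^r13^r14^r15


s1=0, s2=0, s3=0, s4=0

Syndrome = 0 (no error)


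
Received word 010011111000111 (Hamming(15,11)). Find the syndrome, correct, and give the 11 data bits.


Syndrome = 11: error at position 11

Data: 01111010111 (corrected bit 11)


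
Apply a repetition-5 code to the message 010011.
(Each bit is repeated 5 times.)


Each bit -> 5 copies

000001111100000000001111111111


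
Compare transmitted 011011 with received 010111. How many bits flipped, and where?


XOR: 001100

2 error(s) at position(s): 2, 3


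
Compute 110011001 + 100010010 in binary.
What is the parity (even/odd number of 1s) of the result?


110011001 = 409
100010010 = 274
Sum = 683 = 1010101011
1s count = 6

even parity (6 ones in 1010101011)


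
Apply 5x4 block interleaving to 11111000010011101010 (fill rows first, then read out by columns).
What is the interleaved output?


Matrix:
  1111
  1000
  0100
  1110
  1010
Read columns: 11011101101001110000

11011101101001110000


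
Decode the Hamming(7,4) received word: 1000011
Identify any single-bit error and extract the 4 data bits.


Syndrome = 0: no error detected

Data: 0011 (no errors)


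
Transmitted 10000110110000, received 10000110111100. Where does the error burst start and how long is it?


XOR: 00000000001100

Burst at position 10, length 2


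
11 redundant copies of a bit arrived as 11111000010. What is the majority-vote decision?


Ones: 6 out of 11
Threshold: 6

1 (6/11 voted 1)


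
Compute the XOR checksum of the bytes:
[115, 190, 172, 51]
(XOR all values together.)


XOR chain: 115 ^ 190 ^ 172 ^ 51 = 82

82


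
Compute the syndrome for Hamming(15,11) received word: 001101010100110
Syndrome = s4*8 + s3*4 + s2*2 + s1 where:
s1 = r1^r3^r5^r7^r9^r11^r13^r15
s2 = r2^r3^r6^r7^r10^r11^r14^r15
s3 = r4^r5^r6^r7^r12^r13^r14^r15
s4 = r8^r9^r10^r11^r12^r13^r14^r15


s1=0, s2=0, s3=0, s4=0

Syndrome = 0 (no error)


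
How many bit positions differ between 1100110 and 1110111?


XOR: 0010001
Count of 1s: 2

2


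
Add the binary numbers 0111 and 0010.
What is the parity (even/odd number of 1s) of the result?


0111 = 7
0010 = 2
Sum = 9 = 1001
1s count = 2

even parity (2 ones in 1001)


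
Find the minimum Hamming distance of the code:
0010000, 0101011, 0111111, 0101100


Comparing all pairs, minimum distance: 2
Can detect 1 errors, correct 0 errors

2


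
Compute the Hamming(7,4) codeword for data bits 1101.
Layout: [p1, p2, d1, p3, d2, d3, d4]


Parity bits: p1=1, p2=0, p3=0

1010101


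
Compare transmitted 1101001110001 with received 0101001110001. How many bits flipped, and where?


XOR: 1000000000000

1 error(s) at position(s): 0


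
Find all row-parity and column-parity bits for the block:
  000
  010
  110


Row parities: 010
Column parities: 100

Row P: 010, Col P: 100, Corner: 1


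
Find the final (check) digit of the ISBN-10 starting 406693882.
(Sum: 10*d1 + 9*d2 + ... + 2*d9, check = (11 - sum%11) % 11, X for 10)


Weighted sum: 259
259 mod 11 = 6

Check digit: 5


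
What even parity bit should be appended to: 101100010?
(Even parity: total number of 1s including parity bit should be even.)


Number of 1s in data: 4
Parity bit: 0

0


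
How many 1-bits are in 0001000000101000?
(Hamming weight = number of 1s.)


Counting 1s in 0001000000101000

3


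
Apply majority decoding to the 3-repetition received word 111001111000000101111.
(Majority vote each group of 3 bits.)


Groups: 111, 001, 111, 000, 000, 101, 111
Majority votes: 1010011

1010011


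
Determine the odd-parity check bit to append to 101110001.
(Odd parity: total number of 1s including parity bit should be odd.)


Number of 1s in data: 5
Parity bit: 0

0


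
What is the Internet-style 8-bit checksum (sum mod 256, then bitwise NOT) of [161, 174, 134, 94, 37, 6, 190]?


Sum = 796 mod 256 = 28
Complement = 227

227


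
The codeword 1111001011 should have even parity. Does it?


Number of 1s: 7

No, parity error (7 ones)


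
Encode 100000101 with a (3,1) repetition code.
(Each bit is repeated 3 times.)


Each bit -> 3 copies

111000000000000000111000111


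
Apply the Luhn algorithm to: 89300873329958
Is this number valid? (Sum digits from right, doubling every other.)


Luhn sum = 73
73 mod 10 = 3

Invalid (Luhn sum mod 10 = 3)
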